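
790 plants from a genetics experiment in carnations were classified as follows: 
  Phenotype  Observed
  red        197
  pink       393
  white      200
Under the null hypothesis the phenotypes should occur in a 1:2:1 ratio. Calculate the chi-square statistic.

Expected counts for N = 790 under a 1:2:1 ratio (total parts = 4):
  red: 790 × 1/4 = 197.5
  pink: 790 × 2/4 = 395
  white: 790 × 1/4 = 197.5
χ² = Σ (O − E)² / E
  red: (197 − 197.5)² / 197.5 = 0.0013
  pink: (393 − 395)² / 395 = 0.0101
  white: (200 − 197.5)² / 197.5 = 0.0316
χ² = 0.0013 + 0.0101 + 0.0316 = 0.043

0.043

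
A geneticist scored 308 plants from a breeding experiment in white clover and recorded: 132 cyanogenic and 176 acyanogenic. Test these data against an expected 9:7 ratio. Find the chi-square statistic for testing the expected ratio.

22.449

Total ratio parts = 16. Expected numbers out of 308:
  cyanogenic: 308 × 9/16 = 173.25
  acyanogenic: 308 × 7/16 = 134.75
χ² = Σ (O − E)² / E
  cyanogenic: (132 − 173.25)² / 173.25 = 9.8214
  acyanogenic: (176 − 134.75)² / 134.75 = 12.6276
χ² = 9.8214 + 12.6276 = 22.449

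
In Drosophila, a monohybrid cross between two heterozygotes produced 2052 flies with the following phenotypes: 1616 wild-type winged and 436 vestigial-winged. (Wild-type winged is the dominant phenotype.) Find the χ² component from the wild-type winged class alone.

For a monohybrid cross between heterozygotes with complete dominance, the expected phenotypic ratio is 3:1.
Expected counts for N = 2052 under a 3:1 ratio (total parts = 4):
  wild-type winged: 2052 × 3/4 = 1539
  vestigial-winged: 2052 × 1/4 = 513
Contribution of wild-type winged: (1616 − 1539)² / 1539 = 3.8525

3.853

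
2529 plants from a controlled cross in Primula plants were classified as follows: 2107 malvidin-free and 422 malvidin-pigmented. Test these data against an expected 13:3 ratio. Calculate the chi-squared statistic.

Under the 13:3 hypothesis (Σ ratio = 16, N = 2529):
  malvidin-free: 2529 × 13/16 = 2054.8125
  malvidin-pigmented: 2529 × 3/16 = 474.1875
χ² = Σ (O − E)² / E
  malvidin-free: (2107 − 2054.8125)² / 2054.8125 = 1.3254
  malvidin-pigmented: (422 − 474.1875)² / 474.1875 = 5.7436
χ² = 1.3254 + 5.7436 = 7.069

7.069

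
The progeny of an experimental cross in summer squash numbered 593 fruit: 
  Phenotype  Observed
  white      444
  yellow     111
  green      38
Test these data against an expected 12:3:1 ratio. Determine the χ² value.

0.025

The 12:3:1 ratio has 16 parts, so with N = 593 the expected counts are:
  white: 593 × 12/16 = 444.75
  yellow: 593 × 3/16 = 111.1875
  green: 593 × 1/16 = 37.0625
χ² = Σ (O − E)² / E
  white: (444 − 444.75)² / 444.75 = 0.0013
  yellow: (111 − 111.1875)² / 111.1875 = 0.0003
  green: (38 − 37.0625)² / 37.0625 = 0.0237
χ² = 0.0013 + 0.0003 + 0.0237 = 0.0253 ≈ 0.025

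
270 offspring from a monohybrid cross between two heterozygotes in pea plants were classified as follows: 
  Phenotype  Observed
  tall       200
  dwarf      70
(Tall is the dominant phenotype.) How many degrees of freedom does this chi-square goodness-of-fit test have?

For a monohybrid cross between heterozygotes with complete dominance, the expected phenotypic ratio is 3:1.
A goodness-of-fit test with 2 phenotype classes has df = 2 − 1 = 1.

1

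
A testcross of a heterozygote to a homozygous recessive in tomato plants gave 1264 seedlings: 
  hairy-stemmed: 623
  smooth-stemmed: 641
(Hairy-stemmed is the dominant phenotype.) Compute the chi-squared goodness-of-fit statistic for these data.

0.256

A testcross of a heterozygote (Aa × aa) gives a 1:1 phenotypic ratio.
The 1:1 ratio has 2 parts, so with N = 1264 the expected counts are:
  hairy-stemmed: 1264 × 1/2 = 632
  smooth-stemmed: 1264 × 1/2 = 632
χ² = Σ (O − E)² / E
  hairy-stemmed: (623 − 632)² / 632 = 0.1282
  smooth-stemmed: (641 − 632)² / 632 = 0.1282
χ² = 0.1282 + 0.1282 = 0.2564 ≈ 0.256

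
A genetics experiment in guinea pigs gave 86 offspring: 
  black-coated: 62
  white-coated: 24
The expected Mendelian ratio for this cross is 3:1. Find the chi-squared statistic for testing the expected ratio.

Expected counts for N = 86 under a 3:1 ratio (total parts = 4):
  black-coated: 86 × 3/4 = 64.5
  white-coated: 86 × 1/4 = 21.5
χ² = Σ (O − E)² / E
  black-coated: (62 − 64.5)² / 64.5 = 0.0969
  white-coated: (24 − 21.5)² / 21.5 = 0.2907
χ² = 0.0969 + 0.2907 = 0.3876 ≈ 0.388

0.388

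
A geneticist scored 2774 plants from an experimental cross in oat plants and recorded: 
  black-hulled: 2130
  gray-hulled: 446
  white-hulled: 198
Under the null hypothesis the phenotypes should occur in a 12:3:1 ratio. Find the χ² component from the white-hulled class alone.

Expected counts for N = 2774 under a 12:3:1 ratio (total parts = 16):
  black-hulled: 2774 × 12/16 = 2080.5
  gray-hulled: 2774 × 3/16 = 520.125
  white-hulled: 2774 × 1/16 = 173.375
Contribution of white-hulled: (198 − 173.375)² / 173.375 = 3.4976

3.498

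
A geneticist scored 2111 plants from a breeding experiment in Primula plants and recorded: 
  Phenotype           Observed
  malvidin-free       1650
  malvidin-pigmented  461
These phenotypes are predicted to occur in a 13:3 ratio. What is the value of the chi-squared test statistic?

13.213

Expected counts for N = 2111 under a 13:3 ratio (total parts = 16):
  malvidin-free: 2111 × 13/16 = 1715.1875
  malvidin-pigmented: 2111 × 3/16 = 395.8125
χ² = Σ (O − E)² / E
  malvidin-free: (1650 − 1715.1875)² / 1715.1875 = 2.4775
  malvidin-pigmented: (461 − 395.8125)² / 395.8125 = 10.7359
χ² = 2.4775 + 10.7359 = 13.2134 ≈ 13.213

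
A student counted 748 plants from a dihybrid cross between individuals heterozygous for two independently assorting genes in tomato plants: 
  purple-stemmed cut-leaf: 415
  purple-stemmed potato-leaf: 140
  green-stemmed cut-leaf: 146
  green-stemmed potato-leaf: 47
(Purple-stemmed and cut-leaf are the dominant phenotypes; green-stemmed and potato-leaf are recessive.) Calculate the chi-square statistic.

0.316

A dihybrid F₂ with independent assortment and complete dominance at both loci gives a 9:3:3:1 phenotypic ratio.
Under the 9:3:3:1 hypothesis (Σ ratio = 16, N = 748):
  purple-stemmed cut-leaf: 748 × 9/16 = 420.75
  purple-stemmed potato-leaf: 748 × 3/16 = 140.25
  green-stemmed cut-leaf: 748 × 3/16 = 140.25
  green-stemmed potato-leaf: 748 × 1/16 = 46.75
χ² = Σ (O − E)² / E
  purple-stemmed cut-leaf: (415 − 420.75)² / 420.75 = 0.0786
  purple-stemmed potato-leaf: (140 − 140.25)² / 140.25 = 0.0004
  green-stemmed cut-leaf: (146 − 140.25)² / 140.25 = 0.2357
  green-stemmed potato-leaf: (47 − 46.75)² / 46.75 = 0.0013
χ² = 0.0786 + 0.0004 + 0.2357 + 0.0013 = 0.316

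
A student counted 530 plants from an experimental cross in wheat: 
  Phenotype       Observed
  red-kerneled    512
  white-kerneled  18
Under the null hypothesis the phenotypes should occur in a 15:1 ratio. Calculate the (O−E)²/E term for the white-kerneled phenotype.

Under the 15:1 hypothesis (Σ ratio = 16, N = 530):
  red-kerneled: 530 × 15/16 = 496.875
  white-kerneled: 530 × 1/16 = 33.125
Contribution of white-kerneled: (18 − 33.125)² / 33.125 = 6.9061

6.906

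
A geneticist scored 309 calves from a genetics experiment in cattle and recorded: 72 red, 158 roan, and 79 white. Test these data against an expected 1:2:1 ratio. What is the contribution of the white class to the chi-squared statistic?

Total ratio parts = 4. Expected numbers out of 309:
  red: 309 × 1/4 = 77.25
  roan: 309 × 2/4 = 154.5
  white: 309 × 1/4 = 77.25
Contribution of white: (79 − 77.25)² / 77.25 = 0.0396

0.040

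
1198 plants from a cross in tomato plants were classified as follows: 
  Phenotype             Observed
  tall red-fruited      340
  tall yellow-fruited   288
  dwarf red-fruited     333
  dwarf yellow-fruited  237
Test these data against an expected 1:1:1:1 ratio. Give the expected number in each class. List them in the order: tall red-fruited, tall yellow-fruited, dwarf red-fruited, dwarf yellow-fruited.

299.5, 299.5, 299.5, 299.5

Under the 1:1:1:1 hypothesis (Σ ratio = 4, N = 1198):
  tall red-fruited: 1198 × 1/4 = 299.5
  tall yellow-fruited: 1198 × 1/4 = 299.5
  dwarf red-fruited: 1198 × 1/4 = 299.5
  dwarf yellow-fruited: 1198 × 1/4 = 299.5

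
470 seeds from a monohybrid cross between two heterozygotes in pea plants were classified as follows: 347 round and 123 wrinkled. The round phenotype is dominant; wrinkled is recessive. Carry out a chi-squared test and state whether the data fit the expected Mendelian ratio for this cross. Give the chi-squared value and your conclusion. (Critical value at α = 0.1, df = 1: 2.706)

0.343; consistent

For a monohybrid cross between heterozygotes with complete dominance, the expected phenotypic ratio is 3:1.
Total ratio parts = 4. Expected numbers out of 470:
  round: 470 × 3/4 = 352.5
  wrinkled: 470 × 1/4 = 117.5
χ² = Σ (O − E)² / E
  round: (347 − 352.5)² / 352.5 = 0.0858
  wrinkled: (123 − 117.5)² / 117.5 = 0.2574
χ² = 0.0858 + 0.2574 = 0.3432 ≈ 0.343
Degrees of freedom = 2 − 1 = 1; critical value at α = 0.1 is 2.706.
Since 0.343 < 2.706, we fail to reject the null hypothesis — the data are consistent with the 3:1 ratio.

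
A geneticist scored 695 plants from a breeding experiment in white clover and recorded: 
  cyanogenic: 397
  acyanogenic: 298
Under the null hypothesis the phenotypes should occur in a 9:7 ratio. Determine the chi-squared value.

0.215

The 9:7 ratio has 16 parts, so with N = 695 the expected counts are:
  cyanogenic: 695 × 9/16 = 390.9375
  acyanogenic: 695 × 7/16 = 304.0625
χ² = Σ (O − E)² / E
  cyanogenic: (397 − 390.9375)² / 390.9375 = 0.0940
  acyanogenic: (298 − 304.0625)² / 304.0625 = 0.1209
χ² = 0.0940 + 0.1209 = 0.2149 ≈ 0.215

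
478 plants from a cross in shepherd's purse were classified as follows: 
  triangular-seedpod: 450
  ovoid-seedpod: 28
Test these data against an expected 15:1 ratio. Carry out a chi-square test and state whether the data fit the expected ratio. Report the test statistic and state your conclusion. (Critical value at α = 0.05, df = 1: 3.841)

0.126; consistent

Total ratio parts = 16. Expected numbers out of 478:
  triangular-seedpod: 478 × 15/16 = 448.125
  ovoid-seedpod: 478 × 1/16 = 29.875
χ² = Σ (O − E)² / E
  triangular-seedpod: (450 − 448.125)² / 448.125 = 0.0078
  ovoid-seedpod: (28 − 29.875)² / 29.875 = 0.1177
χ² = 0.0078 + 0.1177 = 0.1255 ≈ 0.126
Degrees of freedom = 2 − 1 = 1; critical value at α = 0.05 is 3.841.
Since 0.126 < 3.841, we fail to reject the null hypothesis — the data are consistent with the 15:1 ratio.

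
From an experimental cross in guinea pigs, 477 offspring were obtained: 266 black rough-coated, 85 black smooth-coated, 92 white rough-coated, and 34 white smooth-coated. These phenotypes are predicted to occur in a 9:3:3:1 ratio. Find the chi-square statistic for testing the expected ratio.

The 9:3:3:1 ratio has 16 parts, so with N = 477 the expected counts are:
  black rough-coated: 477 × 9/16 = 268.3125
  black smooth-coated: 477 × 3/16 = 89.4375
  white rough-coated: 477 × 3/16 = 89.4375
  white smooth-coated: 477 × 1/16 = 29.8125
χ² = Σ (O − E)² / E
  black rough-coated: (266 − 268.3125)² / 268.3125 = 0.0199
  black smooth-coated: (85 − 89.4375)² / 89.4375 = 0.2202
  white rough-coated: (92 − 89.4375)² / 89.4375 = 0.0734
  white smooth-coated: (34 − 29.8125)² / 29.8125 = 0.5882
χ² = 0.0199 + 0.2202 + 0.0734 + 0.5882 = 0.9017 ≈ 0.902

0.902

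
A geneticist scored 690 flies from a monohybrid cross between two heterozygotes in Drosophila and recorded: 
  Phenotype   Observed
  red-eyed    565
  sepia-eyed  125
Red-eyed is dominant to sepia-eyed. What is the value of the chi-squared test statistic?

17.440

For a monohybrid cross between heterozygotes with complete dominance, the expected phenotypic ratio is 3:1.
Under the 3:1 hypothesis (Σ ratio = 4, N = 690):
  red-eyed: 690 × 3/4 = 517.5
  sepia-eyed: 690 × 1/4 = 172.5
χ² = Σ (O − E)² / E
  red-eyed: (565 − 517.5)² / 517.5 = 4.3599
  sepia-eyed: (125 − 172.5)² / 172.5 = 13.0797
χ² = 4.3599 + 13.0797 = 17.4396 ≈ 17.440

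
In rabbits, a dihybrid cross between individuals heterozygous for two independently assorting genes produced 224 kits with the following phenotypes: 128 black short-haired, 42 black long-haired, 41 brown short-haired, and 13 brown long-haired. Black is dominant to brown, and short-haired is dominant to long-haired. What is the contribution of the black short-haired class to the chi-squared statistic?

0.032

A dihybrid F₂ with independent assortment and complete dominance at both loci gives a 9:3:3:1 phenotypic ratio.
The 9:3:3:1 ratio has 16 parts, so with N = 224 the expected counts are:
  black short-haired: 224 × 9/16 = 126
  black long-haired: 224 × 3/16 = 42
  brown short-haired: 224 × 3/16 = 42
  brown long-haired: 224 × 1/16 = 14
Contribution of black short-haired: (128 − 126)² / 126 = 0.0317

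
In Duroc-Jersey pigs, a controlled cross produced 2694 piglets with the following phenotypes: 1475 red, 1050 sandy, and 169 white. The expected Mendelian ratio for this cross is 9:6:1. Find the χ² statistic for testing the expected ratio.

Under the 9:6:1 hypothesis (Σ ratio = 16, N = 2694):
  red: 2694 × 9/16 = 1515.375
  sandy: 2694 × 6/16 = 1010.25
  white: 2694 × 1/16 = 168.375
χ² = Σ (O − E)² / E
  red: (1475 − 1515.375)² / 1515.375 = 1.0757
  sandy: (1050 − 1010.25)² / 1010.25 = 1.5640
  white: (169 − 168.375)² / 168.375 = 0.0023
χ² = 1.0757 + 1.5640 + 0.0023 = 2.642

2.642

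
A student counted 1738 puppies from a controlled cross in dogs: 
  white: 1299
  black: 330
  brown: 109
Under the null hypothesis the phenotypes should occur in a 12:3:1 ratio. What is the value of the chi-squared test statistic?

Total ratio parts = 16. Expected numbers out of 1738:
  white: 1738 × 12/16 = 1303.5
  black: 1738 × 3/16 = 325.875
  brown: 1738 × 1/16 = 108.625
χ² = Σ (O − E)² / E
  white: (1299 − 1303.5)² / 1303.5 = 0.0155
  black: (330 − 325.875)² / 325.875 = 0.0522
  brown: (109 − 108.625)² / 108.625 = 0.0013
χ² = 0.0155 + 0.0522 + 0.0013 = 0.069

0.069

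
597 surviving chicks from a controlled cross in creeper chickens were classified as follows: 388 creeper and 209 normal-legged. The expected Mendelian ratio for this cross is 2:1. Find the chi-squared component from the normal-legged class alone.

0.503

Total ratio parts = 3. Expected numbers out of 597:
  creeper: 597 × 2/3 = 398
  normal-legged: 597 × 1/3 = 199
Contribution of normal-legged: (209 − 199)² / 199 = 0.5025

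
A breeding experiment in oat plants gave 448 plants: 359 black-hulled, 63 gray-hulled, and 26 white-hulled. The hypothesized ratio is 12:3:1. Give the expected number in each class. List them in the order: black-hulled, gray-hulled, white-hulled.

Expected counts for N = 448 under a 12:3:1 ratio (total parts = 16):
  black-hulled: 448 × 12/16 = 336
  gray-hulled: 448 × 3/16 = 84
  white-hulled: 448 × 1/16 = 28

336, 84, 28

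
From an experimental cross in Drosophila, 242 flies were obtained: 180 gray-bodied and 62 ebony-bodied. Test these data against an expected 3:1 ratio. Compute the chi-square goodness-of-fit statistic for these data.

0.050

Expected counts for N = 242 under a 3:1 ratio (total parts = 4):
  gray-bodied: 242 × 3/4 = 181.5
  ebony-bodied: 242 × 1/4 = 60.5
χ² = Σ (O − E)² / E
  gray-bodied: (180 − 181.5)² / 181.5 = 0.0124
  ebony-bodied: (62 − 60.5)² / 60.5 = 0.0372
χ² = 0.0124 + 0.0372 = 0.0496 ≈ 0.050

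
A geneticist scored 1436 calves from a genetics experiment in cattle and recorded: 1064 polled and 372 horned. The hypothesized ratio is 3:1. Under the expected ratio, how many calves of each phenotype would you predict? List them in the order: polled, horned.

Expected counts for N = 1436 under a 3:1 ratio (total parts = 4):
  polled: 1436 × 3/4 = 1077
  horned: 1436 × 1/4 = 359

1077, 359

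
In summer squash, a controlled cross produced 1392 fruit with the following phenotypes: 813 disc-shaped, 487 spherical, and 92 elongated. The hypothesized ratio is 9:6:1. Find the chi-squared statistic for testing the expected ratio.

Total ratio parts = 16. Expected numbers out of 1392:
  disc-shaped: 1392 × 9/16 = 783
  spherical: 1392 × 6/16 = 522
  elongated: 1392 × 1/16 = 87
χ² = Σ (O − E)² / E
  disc-shaped: (813 − 783)² / 783 = 1.1494
  spherical: (487 − 522)² / 522 = 2.3467
  elongated: (92 − 87)² / 87 = 0.2874
χ² = 1.1494 + 2.3467 + 0.2874 = 3.7835 ≈ 3.784

3.784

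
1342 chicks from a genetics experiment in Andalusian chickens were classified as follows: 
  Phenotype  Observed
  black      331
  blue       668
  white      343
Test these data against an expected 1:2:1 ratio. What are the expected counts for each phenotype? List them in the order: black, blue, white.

Under the 1:2:1 hypothesis (Σ ratio = 4, N = 1342):
  black: 1342 × 1/4 = 335.5
  blue: 1342 × 2/4 = 671
  white: 1342 × 1/4 = 335.5

335.5, 671, 335.5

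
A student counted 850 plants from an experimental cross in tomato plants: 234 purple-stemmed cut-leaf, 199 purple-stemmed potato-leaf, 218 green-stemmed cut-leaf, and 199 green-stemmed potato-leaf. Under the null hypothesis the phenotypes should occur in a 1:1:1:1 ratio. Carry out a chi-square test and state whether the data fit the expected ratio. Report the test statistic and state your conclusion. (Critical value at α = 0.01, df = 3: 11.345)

Expected counts for N = 850 under a 1:1:1:1 ratio (total parts = 4):
  purple-stemmed cut-leaf: 850 × 1/4 = 212.5
  purple-stemmed potato-leaf: 850 × 1/4 = 212.5
  green-stemmed cut-leaf: 850 × 1/4 = 212.5
  green-stemmed potato-leaf: 850 × 1/4 = 212.5
χ² = Σ (O − E)² / E
  purple-stemmed cut-leaf: (234 − 212.5)² / 212.5 = 2.1753
  purple-stemmed potato-leaf: (199 − 212.5)² / 212.5 = 0.8576
  green-stemmed cut-leaf: (218 − 212.5)² / 212.5 = 0.1424
  green-stemmed potato-leaf: (199 − 212.5)² / 212.5 = 0.8576
χ² = 2.1753 + 0.8576 + 0.1424 + 0.8576 = 4.0329 ≈ 4.033
Degrees of freedom = 4 − 1 = 3; critical value at α = 0.01 is 11.345.
Since 4.033 < 11.345, we fail to reject the null hypothesis — the data are consistent with the 1:1:1:1 ratio.

4.033; consistent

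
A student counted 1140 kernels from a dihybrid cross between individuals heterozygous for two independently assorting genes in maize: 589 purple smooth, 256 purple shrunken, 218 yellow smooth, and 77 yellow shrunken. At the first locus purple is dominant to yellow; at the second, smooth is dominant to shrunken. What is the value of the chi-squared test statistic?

13.157

A dihybrid F₂ with independent assortment and complete dominance at both loci gives a 9:3:3:1 phenotypic ratio.
The 9:3:3:1 ratio has 16 parts, so with N = 1140 the expected counts are:
  purple smooth: 1140 × 9/16 = 641.25
  purple shrunken: 1140 × 3/16 = 213.75
  yellow smooth: 1140 × 3/16 = 213.75
  yellow shrunken: 1140 × 1/16 = 71.25
χ² = Σ (O − E)² / E
  purple smooth: (589 − 641.25)² / 641.25 = 4.2574
  purple shrunken: (256 − 213.75)² / 213.75 = 8.3512
  yellow smooth: (218 − 213.75)² / 213.75 = 0.0845
  yellow shrunken: (77 − 71.25)² / 71.25 = 0.4640
χ² = 4.2574 + 8.3512 + 0.0845 + 0.4640 = 13.1571 ≈ 13.157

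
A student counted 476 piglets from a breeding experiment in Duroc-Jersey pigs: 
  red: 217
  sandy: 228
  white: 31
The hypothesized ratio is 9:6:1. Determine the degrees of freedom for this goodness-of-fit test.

A goodness-of-fit test with 3 phenotype classes has df = 3 − 1 = 2.

2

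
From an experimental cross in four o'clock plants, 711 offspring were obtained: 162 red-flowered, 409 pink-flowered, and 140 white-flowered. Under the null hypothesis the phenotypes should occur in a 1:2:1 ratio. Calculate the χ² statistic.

Under the 1:2:1 hypothesis (Σ ratio = 4, N = 711):
  red-flowered: 711 × 1/4 = 177.75
  pink-flowered: 711 × 2/4 = 355.5
  white-flowered: 711 × 1/4 = 177.75
χ² = Σ (O − E)² / E
  red-flowered: (162 − 177.75)² / 177.75 = 1.3956
  pink-flowered: (409 − 355.5)² / 355.5 = 8.0513
  white-flowered: (140 − 177.75)² / 177.75 = 8.0172
χ² = 1.3956 + 8.0513 + 8.0172 = 17.4641 ≈ 17.464

17.464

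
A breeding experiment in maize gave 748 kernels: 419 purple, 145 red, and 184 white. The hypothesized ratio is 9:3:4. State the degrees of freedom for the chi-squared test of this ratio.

2

A goodness-of-fit test with 3 phenotype classes has df = 3 − 1 = 2.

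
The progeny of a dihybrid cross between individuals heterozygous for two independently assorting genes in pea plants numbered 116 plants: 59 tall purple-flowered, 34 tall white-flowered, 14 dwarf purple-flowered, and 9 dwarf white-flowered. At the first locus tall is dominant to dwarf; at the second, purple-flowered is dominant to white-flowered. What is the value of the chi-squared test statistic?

10.682

A dihybrid F₂ with independent assortment and complete dominance at both loci gives a 9:3:3:1 phenotypic ratio.
Expected counts for N = 116 under a 9:3:3:1 ratio (total parts = 16):
  tall purple-flowered: 116 × 9/16 = 65.25
  tall white-flowered: 116 × 3/16 = 21.75
  dwarf purple-flowered: 116 × 3/16 = 21.75
  dwarf white-flowered: 116 × 1/16 = 7.25
χ² = Σ (O − E)² / E
  tall purple-flowered: (59 − 65.25)² / 65.25 = 0.5987
  tall white-flowered: (34 − 21.75)² / 21.75 = 6.8994
  dwarf purple-flowered: (14 − 21.75)² / 21.75 = 2.7615
  dwarf white-flowered: (9 − 7.25)² / 7.25 = 0.4224
χ² = 0.5987 + 6.8994 + 2.7615 + 0.4224 = 10.682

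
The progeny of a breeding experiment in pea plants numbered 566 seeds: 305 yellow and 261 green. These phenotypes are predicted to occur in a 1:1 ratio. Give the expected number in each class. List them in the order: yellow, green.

283, 283

The 1:1 ratio has 2 parts, so with N = 566 the expected counts are:
  yellow: 566 × 1/2 = 283
  green: 566 × 1/2 = 283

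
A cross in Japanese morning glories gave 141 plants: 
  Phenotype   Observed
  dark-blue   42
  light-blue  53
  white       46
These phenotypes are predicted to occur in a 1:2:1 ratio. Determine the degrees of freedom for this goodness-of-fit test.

2

A goodness-of-fit test with 3 phenotype classes has df = 3 − 1 = 2.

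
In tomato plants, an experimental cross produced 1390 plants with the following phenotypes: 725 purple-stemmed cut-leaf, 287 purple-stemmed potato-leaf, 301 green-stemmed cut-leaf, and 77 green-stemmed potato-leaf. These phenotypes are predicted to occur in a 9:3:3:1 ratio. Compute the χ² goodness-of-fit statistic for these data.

14.184

Total ratio parts = 16. Expected numbers out of 1390:
  purple-stemmed cut-leaf: 1390 × 9/16 = 781.875
  purple-stemmed potato-leaf: 1390 × 3/16 = 260.625
  green-stemmed cut-leaf: 1390 × 3/16 = 260.625
  green-stemmed potato-leaf: 1390 × 1/16 = 86.875
χ² = Σ (O − E)² / E
  purple-stemmed cut-leaf: (725 − 781.875)² / 781.875 = 4.1372
  purple-stemmed potato-leaf: (287 − 260.625)² / 260.625 = 2.6691
  green-stemmed cut-leaf: (301 − 260.625)² / 260.625 = 6.2547
  green-stemmed potato-leaf: (77 − 86.875)² / 86.875 = 1.1225
χ² = 4.1372 + 2.6691 + 6.2547 + 1.1225 = 14.1835 ≈ 14.184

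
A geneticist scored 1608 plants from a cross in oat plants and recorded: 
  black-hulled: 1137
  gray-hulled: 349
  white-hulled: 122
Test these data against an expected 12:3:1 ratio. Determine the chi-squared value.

16.031

Expected counts for N = 1608 under a 12:3:1 ratio (total parts = 16):
  black-hulled: 1608 × 12/16 = 1206
  gray-hulled: 1608 × 3/16 = 301.5
  white-hulled: 1608 × 1/16 = 100.5
χ² = Σ (O − E)² / E
  black-hulled: (1137 − 1206)² / 1206 = 3.9478
  gray-hulled: (349 − 301.5)² / 301.5 = 7.4834
  white-hulled: (122 − 100.5)² / 100.5 = 4.5995
χ² = 3.9478 + 7.4834 + 4.5995 = 16.0307 ≈ 16.031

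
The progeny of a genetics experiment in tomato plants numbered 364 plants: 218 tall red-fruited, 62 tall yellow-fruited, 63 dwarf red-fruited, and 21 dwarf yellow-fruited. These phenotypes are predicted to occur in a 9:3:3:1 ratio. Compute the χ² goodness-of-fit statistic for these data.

Expected counts for N = 364 under a 9:3:3:1 ratio (total parts = 16):
  tall red-fruited: 364 × 9/16 = 204.75
  tall yellow-fruited: 364 × 3/16 = 68.25
  dwarf red-fruited: 364 × 3/16 = 68.25
  dwarf yellow-fruited: 364 × 1/16 = 22.75
χ² = Σ (O − E)² / E
  tall red-fruited: (218 − 204.75)² / 204.75 = 0.8574
  tall yellow-fruited: (62 − 68.25)² / 68.25 = 0.5723
  dwarf red-fruited: (63 − 68.25)² / 68.25 = 0.4038
  dwarf yellow-fruited: (21 − 22.75)² / 22.75 = 0.1346
χ² = 0.8574 + 0.5723 + 0.4038 + 0.1346 = 1.9681 ≈ 1.968

1.968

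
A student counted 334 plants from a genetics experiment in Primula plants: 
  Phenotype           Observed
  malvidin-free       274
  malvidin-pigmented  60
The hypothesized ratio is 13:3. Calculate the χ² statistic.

0.135

The 13:3 ratio has 16 parts, so with N = 334 the expected counts are:
  malvidin-free: 334 × 13/16 = 271.375
  malvidin-pigmented: 334 × 3/16 = 62.625
χ² = Σ (O − E)² / E
  malvidin-free: (274 − 271.375)² / 271.375 = 0.0254
  malvidin-pigmented: (60 − 62.625)² / 62.625 = 0.1100
χ² = 0.0254 + 0.1100 = 0.1354 ≈ 0.135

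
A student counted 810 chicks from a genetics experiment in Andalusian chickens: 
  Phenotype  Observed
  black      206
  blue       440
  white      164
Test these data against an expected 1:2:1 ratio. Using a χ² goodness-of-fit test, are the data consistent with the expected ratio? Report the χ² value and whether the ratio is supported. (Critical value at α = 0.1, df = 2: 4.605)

The 1:2:1 ratio has 4 parts, so with N = 810 the expected counts are:
  black: 810 × 1/4 = 202.5
  blue: 810 × 2/4 = 405
  white: 810 × 1/4 = 202.5
χ² = Σ (O − E)² / E
  black: (206 − 202.5)² / 202.5 = 0.0605
  blue: (440 − 405)² / 405 = 3.0247
  white: (164 − 202.5)² / 202.5 = 7.3198
χ² = 0.0605 + 3.0247 + 7.3198 = 10.405
Degrees of freedom = 3 − 1 = 2; critical value at α = 0.1 is 4.605.
Since 10.405 > 4.605, we reject the null hypothesis — the data do not fit the 1:2:1 ratio.

10.405; not consistent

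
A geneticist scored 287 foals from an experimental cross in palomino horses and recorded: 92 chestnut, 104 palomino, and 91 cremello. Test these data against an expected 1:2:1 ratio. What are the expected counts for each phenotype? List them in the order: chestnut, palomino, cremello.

Under the 1:2:1 hypothesis (Σ ratio = 4, N = 287):
  chestnut: 287 × 1/4 = 71.75
  palomino: 287 × 2/4 = 143.5
  cremello: 287 × 1/4 = 71.75

71.75, 143.5, 71.75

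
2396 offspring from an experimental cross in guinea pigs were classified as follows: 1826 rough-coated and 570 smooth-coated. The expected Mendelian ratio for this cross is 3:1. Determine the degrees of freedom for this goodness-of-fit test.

1

A goodness-of-fit test with 2 phenotype classes has df = 2 − 1 = 1.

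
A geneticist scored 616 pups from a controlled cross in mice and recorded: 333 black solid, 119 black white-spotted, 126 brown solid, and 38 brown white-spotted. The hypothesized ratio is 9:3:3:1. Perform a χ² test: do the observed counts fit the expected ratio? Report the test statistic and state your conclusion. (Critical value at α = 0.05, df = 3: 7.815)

1.593; consistent

Total ratio parts = 16. Expected numbers out of 616:
  black solid: 616 × 9/16 = 346.5
  black white-spotted: 616 × 3/16 = 115.5
  brown solid: 616 × 3/16 = 115.5
  brown white-spotted: 616 × 1/16 = 38.5
χ² = Σ (O − E)² / E
  black solid: (333 − 346.5)² / 346.5 = 0.5260
  black white-spotted: (119 − 115.5)² / 115.5 = 0.1061
  brown solid: (126 − 115.5)² / 115.5 = 0.9545
  brown white-spotted: (38 − 38.5)² / 38.5 = 0.0065
χ² = 0.5260 + 0.1061 + 0.9545 + 0.0065 = 1.5931 ≈ 1.593
Degrees of freedom = 4 − 1 = 3; critical value at α = 0.05 is 7.815.
Since 1.593 < 7.815, we fail to reject the null hypothesis — the data are consistent with the 9:3:3:1 ratio.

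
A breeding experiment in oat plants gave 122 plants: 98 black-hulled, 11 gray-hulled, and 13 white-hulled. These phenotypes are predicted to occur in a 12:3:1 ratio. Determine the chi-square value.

The 12:3:1 ratio has 16 parts, so with N = 122 the expected counts are:
  black-hulled: 122 × 12/16 = 91.5
  gray-hulled: 122 × 3/16 = 22.875
  white-hulled: 122 × 1/16 = 7.625
χ² = Σ (O − E)² / E
  black-hulled: (98 − 91.5)² / 91.5 = 0.4617
  gray-hulled: (11 − 22.875)² / 22.875 = 6.1646
  white-hulled: (13 − 7.625)² / 7.625 = 3.7889
χ² = 0.4617 + 6.1646 + 3.7889 = 10.4152 ≈ 10.415

10.415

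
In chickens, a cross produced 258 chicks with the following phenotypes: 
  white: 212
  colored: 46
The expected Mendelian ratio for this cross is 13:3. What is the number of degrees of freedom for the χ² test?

1

A goodness-of-fit test with 2 phenotype classes has df = 2 − 1 = 1.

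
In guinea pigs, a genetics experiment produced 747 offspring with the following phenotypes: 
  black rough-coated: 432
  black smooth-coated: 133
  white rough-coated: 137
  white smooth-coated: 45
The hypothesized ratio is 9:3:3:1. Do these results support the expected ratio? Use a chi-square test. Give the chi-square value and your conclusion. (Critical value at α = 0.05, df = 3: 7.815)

Under the 9:3:3:1 hypothesis (Σ ratio = 16, N = 747):
  black rough-coated: 747 × 9/16 = 420.1875
  black smooth-coated: 747 × 3/16 = 140.0625
  white rough-coated: 747 × 3/16 = 140.0625
  white smooth-coated: 747 × 1/16 = 46.6875
χ² = Σ (O − E)² / E
  black rough-coated: (432 − 420.1875)² / 420.1875 = 0.3321
  black smooth-coated: (133 − 140.0625)² / 140.0625 = 0.3561
  white rough-coated: (137 − 140.0625)² / 140.0625 = 0.0670
  white smooth-coated: (45 − 46.6875)² / 46.6875 = 0.0610
χ² = 0.3321 + 0.3561 + 0.0670 + 0.0610 = 0.8162 ≈ 0.816
Degrees of freedom = 4 − 1 = 3; critical value at α = 0.05 is 7.815.
Since 0.816 < 7.815, we fail to reject the null hypothesis — the data are consistent with the 9:3:3:1 ratio.

0.816; consistent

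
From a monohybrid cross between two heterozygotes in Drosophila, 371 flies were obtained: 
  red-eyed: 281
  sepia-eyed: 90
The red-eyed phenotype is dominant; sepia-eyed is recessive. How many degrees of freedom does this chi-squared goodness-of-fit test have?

1

For a monohybrid cross between heterozygotes with complete dominance, the expected phenotypic ratio is 3:1.
A goodness-of-fit test with 2 phenotype classes has df = 2 − 1 = 1.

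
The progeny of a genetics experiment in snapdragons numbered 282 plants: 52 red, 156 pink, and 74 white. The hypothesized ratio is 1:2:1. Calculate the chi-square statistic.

6.624

The 1:2:1 ratio has 4 parts, so with N = 282 the expected counts are:
  red: 282 × 1/4 = 70.5
  pink: 282 × 2/4 = 141
  white: 282 × 1/4 = 70.5
χ² = Σ (O − E)² / E
  red: (52 − 70.5)² / 70.5 = 4.8546
  pink: (156 − 141)² / 141 = 1.5957
  white: (74 − 70.5)² / 70.5 = 0.1738
χ² = 4.8546 + 1.5957 + 0.1738 = 6.6241 ≈ 6.624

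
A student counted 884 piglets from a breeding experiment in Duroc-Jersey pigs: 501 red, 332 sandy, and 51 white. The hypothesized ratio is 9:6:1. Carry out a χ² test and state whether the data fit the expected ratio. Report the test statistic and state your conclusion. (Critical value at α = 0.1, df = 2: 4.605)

Expected counts for N = 884 under a 9:6:1 ratio (total parts = 16):
  red: 884 × 9/16 = 497.25
  sandy: 884 × 6/16 = 331.5
  white: 884 × 1/16 = 55.25
χ² = Σ (O − E)² / E
  red: (501 − 497.25)² / 497.25 = 0.0283
  sandy: (332 − 331.5)² / 331.5 = 0.0008
  white: (51 − 55.25)² / 55.25 = 0.3269
χ² = 0.0283 + 0.0008 + 0.3269 = 0.356
Degrees of freedom = 3 − 1 = 2; critical value at α = 0.1 is 4.605.
Since 0.356 < 4.605, we fail to reject the null hypothesis — the data are consistent with the 9:6:1 ratio.

0.356; consistent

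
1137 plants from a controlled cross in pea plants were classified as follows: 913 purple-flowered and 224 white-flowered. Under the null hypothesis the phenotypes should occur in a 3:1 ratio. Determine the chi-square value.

17.028

Total ratio parts = 4. Expected numbers out of 1137:
  purple-flowered: 1137 × 3/4 = 852.75
  white-flowered: 1137 × 1/4 = 284.25
χ² = Σ (O − E)² / E
  purple-flowered: (913 − 852.75)² / 852.75 = 4.2569
  white-flowered: (224 − 284.25)² / 284.25 = 12.7707
χ² = 4.2569 + 12.7707 = 17.0276 ≈ 17.028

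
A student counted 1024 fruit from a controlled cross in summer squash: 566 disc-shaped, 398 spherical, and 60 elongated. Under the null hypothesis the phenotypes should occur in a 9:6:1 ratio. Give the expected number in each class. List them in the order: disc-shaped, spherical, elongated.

576, 384, 64

Expected counts for N = 1024 under a 9:6:1 ratio (total parts = 16):
  disc-shaped: 1024 × 9/16 = 576
  spherical: 1024 × 6/16 = 384
  elongated: 1024 × 1/16 = 64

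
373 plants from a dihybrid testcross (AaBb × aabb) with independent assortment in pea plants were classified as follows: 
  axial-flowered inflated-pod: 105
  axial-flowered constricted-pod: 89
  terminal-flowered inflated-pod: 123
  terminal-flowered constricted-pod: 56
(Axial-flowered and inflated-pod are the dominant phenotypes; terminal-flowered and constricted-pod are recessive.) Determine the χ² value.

26.046

A dihybrid testcross with independent assortment gives a 1:1:1:1 ratio.
Expected counts for N = 373 under a 1:1:1:1 ratio (total parts = 4):
  axial-flowered inflated-pod: 373 × 1/4 = 93.25
  axial-flowered constricted-pod: 373 × 1/4 = 93.25
  terminal-flowered inflated-pod: 373 × 1/4 = 93.25
  terminal-flowered constricted-pod: 373 × 1/4 = 93.25
χ² = Σ (O − E)² / E
  axial-flowered inflated-pod: (105 − 93.25)² / 93.25 = 1.4806
  axial-flowered constricted-pod: (89 − 93.25)² / 93.25 = 0.1937
  terminal-flowered inflated-pod: (123 − 93.25)² / 93.25 = 9.4913
  terminal-flowered constricted-pod: (56 − 93.25)² / 93.25 = 14.8800
χ² = 1.4806 + 0.1937 + 9.4913 + 14.8800 = 26.0456 ≈ 26.046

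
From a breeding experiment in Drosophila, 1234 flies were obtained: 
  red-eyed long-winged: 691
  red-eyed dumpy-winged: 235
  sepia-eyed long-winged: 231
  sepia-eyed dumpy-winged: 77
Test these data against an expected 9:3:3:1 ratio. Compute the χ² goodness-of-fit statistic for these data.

0.072

Total ratio parts = 16. Expected numbers out of 1234:
  red-eyed long-winged: 1234 × 9/16 = 694.125
  red-eyed dumpy-winged: 1234 × 3/16 = 231.375
  sepia-eyed long-winged: 1234 × 3/16 = 231.375
  sepia-eyed dumpy-winged: 1234 × 1/16 = 77.125
χ² = Σ (O − E)² / E
  red-eyed long-winged: (691 − 694.125)² / 694.125 = 0.0141
  red-eyed dumpy-winged: (235 − 231.375)² / 231.375 = 0.0568
  sepia-eyed long-winged: (231 − 231.375)² / 231.375 = 0.0006
  sepia-eyed dumpy-winged: (77 − 77.125)² / 77.125 = 0.0002
χ² = 0.0141 + 0.0568 + 0.0006 + 0.0002 = 0.0717 ≈ 0.072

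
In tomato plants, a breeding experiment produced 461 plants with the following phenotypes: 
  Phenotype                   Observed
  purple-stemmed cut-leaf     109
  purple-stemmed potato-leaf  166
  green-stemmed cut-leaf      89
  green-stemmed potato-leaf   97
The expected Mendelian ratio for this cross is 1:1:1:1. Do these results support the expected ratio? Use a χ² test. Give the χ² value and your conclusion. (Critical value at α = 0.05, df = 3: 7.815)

31.555; not consistent

Expected counts for N = 461 under a 1:1:1:1 ratio (total parts = 4):
  purple-stemmed cut-leaf: 461 × 1/4 = 115.25
  purple-stemmed potato-leaf: 461 × 1/4 = 115.25
  green-stemmed cut-leaf: 461 × 1/4 = 115.25
  green-stemmed potato-leaf: 461 × 1/4 = 115.25
χ² = Σ (O − E)² / E
  purple-stemmed cut-leaf: (109 − 115.25)² / 115.25 = 0.3389
  purple-stemmed potato-leaf: (166 − 115.25)² / 115.25 = 22.3476
  green-stemmed cut-leaf: (89 − 115.25)² / 115.25 = 5.9789
  green-stemmed potato-leaf: (97 − 115.25)² / 115.25 = 2.8899
χ² = 0.3389 + 22.3476 + 5.9789 + 2.8899 = 31.5553 ≈ 31.555
Degrees of freedom = 4 − 1 = 3; critical value at α = 0.05 is 7.815.
Since 31.555 > 7.815, we reject the null hypothesis — the data do not fit the 1:1:1:1 ratio.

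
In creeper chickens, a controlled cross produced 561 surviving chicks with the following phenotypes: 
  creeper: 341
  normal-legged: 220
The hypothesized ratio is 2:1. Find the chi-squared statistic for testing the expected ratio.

8.735

Expected counts for N = 561 under a 2:1 ratio (total parts = 3):
  creeper: 561 × 2/3 = 374
  normal-legged: 561 × 1/3 = 187
χ² = Σ (O − E)² / E
  creeper: (341 − 374)² / 374 = 2.9118
  normal-legged: (220 − 187)² / 187 = 5.8235
χ² = 2.9118 + 5.8235 = 8.7353 ≈ 8.735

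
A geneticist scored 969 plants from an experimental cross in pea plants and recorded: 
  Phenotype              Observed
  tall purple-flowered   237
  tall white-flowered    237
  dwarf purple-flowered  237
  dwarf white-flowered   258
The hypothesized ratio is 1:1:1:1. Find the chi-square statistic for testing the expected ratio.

Expected counts for N = 969 under a 1:1:1:1 ratio (total parts = 4):
  tall purple-flowered: 969 × 1/4 = 242.25
  tall white-flowered: 969 × 1/4 = 242.25
  dwarf purple-flowered: 969 × 1/4 = 242.25
  dwarf white-flowered: 969 × 1/4 = 242.25
χ² = Σ (O − E)² / E
  tall purple-flowered: (237 − 242.25)² / 242.25 = 0.1138
  tall white-flowered: (237 − 242.25)² / 242.25 = 0.1138
  dwarf purple-flowered: (237 − 242.25)² / 242.25 = 0.1138
  dwarf white-flowered: (258 − 242.25)² / 242.25 = 1.0240
χ² = 0.1138 + 0.1138 + 0.1138 + 1.0240 = 1.3654 ≈ 1.365

1.365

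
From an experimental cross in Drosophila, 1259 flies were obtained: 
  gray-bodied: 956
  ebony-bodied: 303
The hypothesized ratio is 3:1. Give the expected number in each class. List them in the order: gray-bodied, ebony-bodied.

Under the 3:1 hypothesis (Σ ratio = 4, N = 1259):
  gray-bodied: 1259 × 3/4 = 944.25
  ebony-bodied: 1259 × 1/4 = 314.75

944.25, 314.75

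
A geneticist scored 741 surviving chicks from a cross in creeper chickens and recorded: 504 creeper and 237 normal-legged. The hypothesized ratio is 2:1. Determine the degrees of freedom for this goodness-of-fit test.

1

A goodness-of-fit test with 2 phenotype classes has df = 2 − 1 = 1.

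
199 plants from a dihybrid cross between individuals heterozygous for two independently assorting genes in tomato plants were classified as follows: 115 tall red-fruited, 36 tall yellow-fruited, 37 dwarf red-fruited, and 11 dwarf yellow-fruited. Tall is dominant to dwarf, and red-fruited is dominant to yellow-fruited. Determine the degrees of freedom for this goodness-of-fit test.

3

A dihybrid F₂ with independent assortment and complete dominance at both loci gives a 9:3:3:1 phenotypic ratio.
A goodness-of-fit test with 4 phenotype classes has df = 4 − 1 = 3.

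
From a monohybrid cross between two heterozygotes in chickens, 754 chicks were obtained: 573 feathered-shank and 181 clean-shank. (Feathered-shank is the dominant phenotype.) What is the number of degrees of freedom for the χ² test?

1

For a monohybrid cross between heterozygotes with complete dominance, the expected phenotypic ratio is 3:1.
A goodness-of-fit test with 2 phenotype classes has df = 2 − 1 = 1.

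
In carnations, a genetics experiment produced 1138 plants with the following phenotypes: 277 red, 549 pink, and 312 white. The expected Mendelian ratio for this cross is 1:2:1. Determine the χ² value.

Under the 1:2:1 hypothesis (Σ ratio = 4, N = 1138):
  red: 1138 × 1/4 = 284.5
  pink: 1138 × 2/4 = 569
  white: 1138 × 1/4 = 284.5
χ² = Σ (O − E)² / E
  red: (277 − 284.5)² / 284.5 = 0.1977
  pink: (549 − 569)² / 569 = 0.7030
  white: (312 − 284.5)² / 284.5 = 2.6582
χ² = 0.1977 + 0.7030 + 2.6582 = 3.5589 ≈ 3.559

3.559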